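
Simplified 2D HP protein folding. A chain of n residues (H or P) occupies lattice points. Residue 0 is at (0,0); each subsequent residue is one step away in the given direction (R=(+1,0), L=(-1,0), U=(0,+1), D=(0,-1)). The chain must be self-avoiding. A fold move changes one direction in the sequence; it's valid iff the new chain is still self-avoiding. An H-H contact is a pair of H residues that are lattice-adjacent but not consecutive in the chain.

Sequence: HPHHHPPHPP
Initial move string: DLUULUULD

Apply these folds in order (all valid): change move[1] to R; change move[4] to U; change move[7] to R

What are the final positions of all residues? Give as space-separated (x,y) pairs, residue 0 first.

Initial moves: DLUULUULD
Fold: move[1]->R => DRUULUULD (positions: [(0, 0), (0, -1), (1, -1), (1, 0), (1, 1), (0, 1), (0, 2), (0, 3), (-1, 3), (-1, 2)])
Fold: move[4]->U => DRUUUUULD (positions: [(0, 0), (0, -1), (1, -1), (1, 0), (1, 1), (1, 2), (1, 3), (1, 4), (0, 4), (0, 3)])
Fold: move[7]->R => DRUUUUURD (positions: [(0, 0), (0, -1), (1, -1), (1, 0), (1, 1), (1, 2), (1, 3), (1, 4), (2, 4), (2, 3)])

Answer: (0,0) (0,-1) (1,-1) (1,0) (1,1) (1,2) (1,3) (1,4) (2,4) (2,3)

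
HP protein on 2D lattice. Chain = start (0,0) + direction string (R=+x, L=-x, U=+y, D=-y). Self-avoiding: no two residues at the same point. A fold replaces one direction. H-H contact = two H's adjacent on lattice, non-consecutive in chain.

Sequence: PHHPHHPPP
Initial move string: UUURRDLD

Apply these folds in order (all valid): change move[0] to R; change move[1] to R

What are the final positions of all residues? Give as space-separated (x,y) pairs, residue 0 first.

Initial moves: UUURRDLD
Fold: move[0]->R => RUURRDLD (positions: [(0, 0), (1, 0), (1, 1), (1, 2), (2, 2), (3, 2), (3, 1), (2, 1), (2, 0)])
Fold: move[1]->R => RRURRDLD (positions: [(0, 0), (1, 0), (2, 0), (2, 1), (3, 1), (4, 1), (4, 0), (3, 0), (3, -1)])

Answer: (0,0) (1,0) (2,0) (2,1) (3,1) (4,1) (4,0) (3,0) (3,-1)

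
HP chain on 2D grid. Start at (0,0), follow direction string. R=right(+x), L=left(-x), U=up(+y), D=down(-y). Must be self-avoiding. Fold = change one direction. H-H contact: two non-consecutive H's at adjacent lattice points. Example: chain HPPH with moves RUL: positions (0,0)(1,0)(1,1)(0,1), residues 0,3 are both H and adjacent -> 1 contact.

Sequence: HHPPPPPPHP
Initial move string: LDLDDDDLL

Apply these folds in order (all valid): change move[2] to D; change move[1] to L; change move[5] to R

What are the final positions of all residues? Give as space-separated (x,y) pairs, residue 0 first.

Initial moves: LDLDDDDLL
Fold: move[2]->D => LDDDDDDLL (positions: [(0, 0), (-1, 0), (-1, -1), (-1, -2), (-1, -3), (-1, -4), (-1, -5), (-1, -6), (-2, -6), (-3, -6)])
Fold: move[1]->L => LLDDDDDLL (positions: [(0, 0), (-1, 0), (-2, 0), (-2, -1), (-2, -2), (-2, -3), (-2, -4), (-2, -5), (-3, -5), (-4, -5)])
Fold: move[5]->R => LLDDDRDLL (positions: [(0, 0), (-1, 0), (-2, 0), (-2, -1), (-2, -2), (-2, -3), (-1, -3), (-1, -4), (-2, -4), (-3, -4)])

Answer: (0,0) (-1,0) (-2,0) (-2,-1) (-2,-2) (-2,-3) (-1,-3) (-1,-4) (-2,-4) (-3,-4)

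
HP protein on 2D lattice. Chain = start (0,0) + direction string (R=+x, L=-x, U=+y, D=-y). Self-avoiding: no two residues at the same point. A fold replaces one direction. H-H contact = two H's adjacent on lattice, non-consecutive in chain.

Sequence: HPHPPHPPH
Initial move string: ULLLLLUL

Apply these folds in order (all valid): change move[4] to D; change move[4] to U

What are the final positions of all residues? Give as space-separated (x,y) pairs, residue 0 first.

Answer: (0,0) (0,1) (-1,1) (-2,1) (-3,1) (-3,2) (-4,2) (-4,3) (-5,3)

Derivation:
Initial moves: ULLLLLUL
Fold: move[4]->D => ULLLDLUL (positions: [(0, 0), (0, 1), (-1, 1), (-2, 1), (-3, 1), (-3, 0), (-4, 0), (-4, 1), (-5, 1)])
Fold: move[4]->U => ULLLULUL (positions: [(0, 0), (0, 1), (-1, 1), (-2, 1), (-3, 1), (-3, 2), (-4, 2), (-4, 3), (-5, 3)])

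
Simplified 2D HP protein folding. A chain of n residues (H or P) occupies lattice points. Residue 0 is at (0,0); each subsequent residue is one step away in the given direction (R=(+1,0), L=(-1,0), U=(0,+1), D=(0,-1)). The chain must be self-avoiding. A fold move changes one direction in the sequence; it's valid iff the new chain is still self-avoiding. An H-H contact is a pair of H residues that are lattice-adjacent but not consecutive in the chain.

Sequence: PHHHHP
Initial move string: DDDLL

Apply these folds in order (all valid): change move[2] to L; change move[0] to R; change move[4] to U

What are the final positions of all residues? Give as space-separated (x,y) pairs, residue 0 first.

Initial moves: DDDLL
Fold: move[2]->L => DDLLL (positions: [(0, 0), (0, -1), (0, -2), (-1, -2), (-2, -2), (-3, -2)])
Fold: move[0]->R => RDLLL (positions: [(0, 0), (1, 0), (1, -1), (0, -1), (-1, -1), (-2, -1)])
Fold: move[4]->U => RDLLU (positions: [(0, 0), (1, 0), (1, -1), (0, -1), (-1, -1), (-1, 0)])

Answer: (0,0) (1,0) (1,-1) (0,-1) (-1,-1) (-1,0)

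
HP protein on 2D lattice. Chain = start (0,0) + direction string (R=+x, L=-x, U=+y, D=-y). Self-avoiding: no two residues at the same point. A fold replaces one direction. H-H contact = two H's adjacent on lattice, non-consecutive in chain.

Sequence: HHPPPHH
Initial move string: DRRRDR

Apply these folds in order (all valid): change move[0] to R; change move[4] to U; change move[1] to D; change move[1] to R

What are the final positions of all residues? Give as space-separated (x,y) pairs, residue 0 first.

Initial moves: DRRRDR
Fold: move[0]->R => RRRRDR (positions: [(0, 0), (1, 0), (2, 0), (3, 0), (4, 0), (4, -1), (5, -1)])
Fold: move[4]->U => RRRRUR (positions: [(0, 0), (1, 0), (2, 0), (3, 0), (4, 0), (4, 1), (5, 1)])
Fold: move[1]->D => RDRRUR (positions: [(0, 0), (1, 0), (1, -1), (2, -1), (3, -1), (3, 0), (4, 0)])
Fold: move[1]->R => RRRRUR (positions: [(0, 0), (1, 0), (2, 0), (3, 0), (4, 0), (4, 1), (5, 1)])

Answer: (0,0) (1,0) (2,0) (3,0) (4,0) (4,1) (5,1)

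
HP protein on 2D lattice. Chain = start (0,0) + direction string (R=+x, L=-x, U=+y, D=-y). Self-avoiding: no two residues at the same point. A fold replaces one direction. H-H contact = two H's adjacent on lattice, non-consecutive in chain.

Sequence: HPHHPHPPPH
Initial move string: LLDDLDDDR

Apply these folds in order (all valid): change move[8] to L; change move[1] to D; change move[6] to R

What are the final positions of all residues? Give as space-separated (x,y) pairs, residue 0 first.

Answer: (0,0) (-1,0) (-1,-1) (-1,-2) (-1,-3) (-2,-3) (-2,-4) (-1,-4) (-1,-5) (-2,-5)

Derivation:
Initial moves: LLDDLDDDR
Fold: move[8]->L => LLDDLDDDL (positions: [(0, 0), (-1, 0), (-2, 0), (-2, -1), (-2, -2), (-3, -2), (-3, -3), (-3, -4), (-3, -5), (-4, -5)])
Fold: move[1]->D => LDDDLDDDL (positions: [(0, 0), (-1, 0), (-1, -1), (-1, -2), (-1, -3), (-2, -3), (-2, -4), (-2, -5), (-2, -6), (-3, -6)])
Fold: move[6]->R => LDDDLDRDL (positions: [(0, 0), (-1, 0), (-1, -1), (-1, -2), (-1, -3), (-2, -3), (-2, -4), (-1, -4), (-1, -5), (-2, -5)])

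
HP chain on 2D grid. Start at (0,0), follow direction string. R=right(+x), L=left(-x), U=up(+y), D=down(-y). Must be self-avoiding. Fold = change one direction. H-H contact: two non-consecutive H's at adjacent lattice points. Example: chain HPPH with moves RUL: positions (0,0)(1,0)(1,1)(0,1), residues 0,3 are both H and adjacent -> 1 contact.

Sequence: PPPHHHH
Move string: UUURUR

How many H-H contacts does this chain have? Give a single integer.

Answer: 0

Derivation:
Positions: [(0, 0), (0, 1), (0, 2), (0, 3), (1, 3), (1, 4), (2, 4)]
No H-H contacts found.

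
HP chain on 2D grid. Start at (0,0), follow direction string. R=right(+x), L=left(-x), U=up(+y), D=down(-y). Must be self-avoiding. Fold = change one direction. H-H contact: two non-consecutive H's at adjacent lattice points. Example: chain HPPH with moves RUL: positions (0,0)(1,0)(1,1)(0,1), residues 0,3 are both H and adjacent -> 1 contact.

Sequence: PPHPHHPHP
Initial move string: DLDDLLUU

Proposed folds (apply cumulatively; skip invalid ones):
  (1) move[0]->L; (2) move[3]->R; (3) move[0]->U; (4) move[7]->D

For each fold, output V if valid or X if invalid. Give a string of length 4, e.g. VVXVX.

Initial: DLDDLLUU -> [(0, 0), (0, -1), (-1, -1), (-1, -2), (-1, -3), (-2, -3), (-3, -3), (-3, -2), (-3, -1)]
Fold 1: move[0]->L => LLDDLLUU VALID
Fold 2: move[3]->R => LLDRLLUU INVALID (collision), skipped
Fold 3: move[0]->U => ULDDLLUU VALID
Fold 4: move[7]->D => ULDDLLUD INVALID (collision), skipped

Answer: VXVX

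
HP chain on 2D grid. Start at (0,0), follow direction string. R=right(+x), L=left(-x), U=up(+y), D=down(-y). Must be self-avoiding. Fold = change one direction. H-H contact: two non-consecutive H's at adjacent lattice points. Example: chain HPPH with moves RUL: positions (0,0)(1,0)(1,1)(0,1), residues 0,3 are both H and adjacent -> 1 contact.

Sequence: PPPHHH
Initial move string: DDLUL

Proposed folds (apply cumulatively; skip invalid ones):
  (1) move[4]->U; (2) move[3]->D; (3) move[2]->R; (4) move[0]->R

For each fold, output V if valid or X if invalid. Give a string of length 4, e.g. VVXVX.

Answer: VXVV

Derivation:
Initial: DDLUL -> [(0, 0), (0, -1), (0, -2), (-1, -2), (-1, -1), (-2, -1)]
Fold 1: move[4]->U => DDLUU VALID
Fold 2: move[3]->D => DDLDU INVALID (collision), skipped
Fold 3: move[2]->R => DDRUU VALID
Fold 4: move[0]->R => RDRUU VALID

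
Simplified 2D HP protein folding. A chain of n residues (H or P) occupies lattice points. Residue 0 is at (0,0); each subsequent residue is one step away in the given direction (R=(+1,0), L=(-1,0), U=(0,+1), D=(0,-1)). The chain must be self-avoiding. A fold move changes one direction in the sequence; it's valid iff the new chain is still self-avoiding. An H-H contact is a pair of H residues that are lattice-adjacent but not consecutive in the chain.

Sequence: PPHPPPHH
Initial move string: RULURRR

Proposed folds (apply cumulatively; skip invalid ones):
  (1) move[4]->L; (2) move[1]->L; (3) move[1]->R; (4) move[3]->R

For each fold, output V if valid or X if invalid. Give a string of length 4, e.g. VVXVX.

Initial: RULURRR -> [(0, 0), (1, 0), (1, 1), (0, 1), (0, 2), (1, 2), (2, 2), (3, 2)]
Fold 1: move[4]->L => RULULRR INVALID (collision), skipped
Fold 2: move[1]->L => RLLURRR INVALID (collision), skipped
Fold 3: move[1]->R => RRLURRR INVALID (collision), skipped
Fold 4: move[3]->R => RULRRRR INVALID (collision), skipped

Answer: XXXX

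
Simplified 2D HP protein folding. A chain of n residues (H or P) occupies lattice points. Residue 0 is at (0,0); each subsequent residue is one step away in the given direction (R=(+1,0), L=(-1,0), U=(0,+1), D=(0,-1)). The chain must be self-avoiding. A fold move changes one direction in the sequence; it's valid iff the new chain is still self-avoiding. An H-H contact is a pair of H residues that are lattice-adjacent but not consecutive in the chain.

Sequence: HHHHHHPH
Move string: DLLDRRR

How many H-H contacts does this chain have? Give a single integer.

Answer: 1

Derivation:
Positions: [(0, 0), (0, -1), (-1, -1), (-2, -1), (-2, -2), (-1, -2), (0, -2), (1, -2)]
H-H contact: residue 2 @(-1,-1) - residue 5 @(-1, -2)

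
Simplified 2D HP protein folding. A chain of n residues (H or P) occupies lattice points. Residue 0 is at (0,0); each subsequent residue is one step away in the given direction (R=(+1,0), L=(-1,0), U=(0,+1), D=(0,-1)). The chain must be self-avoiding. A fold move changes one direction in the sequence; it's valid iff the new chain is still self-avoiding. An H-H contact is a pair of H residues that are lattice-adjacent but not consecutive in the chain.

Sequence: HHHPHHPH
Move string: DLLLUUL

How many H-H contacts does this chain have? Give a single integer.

Answer: 0

Derivation:
Positions: [(0, 0), (0, -1), (-1, -1), (-2, -1), (-3, -1), (-3, 0), (-3, 1), (-4, 1)]
No H-H contacts found.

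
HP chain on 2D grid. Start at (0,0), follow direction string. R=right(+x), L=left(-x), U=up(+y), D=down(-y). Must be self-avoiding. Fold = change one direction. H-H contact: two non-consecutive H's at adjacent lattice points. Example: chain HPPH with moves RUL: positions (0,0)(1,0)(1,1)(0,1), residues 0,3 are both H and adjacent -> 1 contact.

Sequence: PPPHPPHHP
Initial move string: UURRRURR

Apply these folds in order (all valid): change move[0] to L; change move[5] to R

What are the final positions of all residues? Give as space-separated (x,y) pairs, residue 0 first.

Initial moves: UURRRURR
Fold: move[0]->L => LURRRURR (positions: [(0, 0), (-1, 0), (-1, 1), (0, 1), (1, 1), (2, 1), (2, 2), (3, 2), (4, 2)])
Fold: move[5]->R => LURRRRRR (positions: [(0, 0), (-1, 0), (-1, 1), (0, 1), (1, 1), (2, 1), (3, 1), (4, 1), (5, 1)])

Answer: (0,0) (-1,0) (-1,1) (0,1) (1,1) (2,1) (3,1) (4,1) (5,1)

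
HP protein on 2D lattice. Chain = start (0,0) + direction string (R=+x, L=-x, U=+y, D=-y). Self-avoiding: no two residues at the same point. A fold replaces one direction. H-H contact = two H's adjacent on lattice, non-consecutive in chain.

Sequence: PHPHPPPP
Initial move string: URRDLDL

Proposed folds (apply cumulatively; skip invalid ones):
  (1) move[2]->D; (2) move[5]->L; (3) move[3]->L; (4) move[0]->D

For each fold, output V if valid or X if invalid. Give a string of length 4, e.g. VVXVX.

Answer: VVXV

Derivation:
Initial: URRDLDL -> [(0, 0), (0, 1), (1, 1), (2, 1), (2, 0), (1, 0), (1, -1), (0, -1)]
Fold 1: move[2]->D => URDDLDL VALID
Fold 2: move[5]->L => URDDLLL VALID
Fold 3: move[3]->L => URDLLLL INVALID (collision), skipped
Fold 4: move[0]->D => DRDDLLL VALID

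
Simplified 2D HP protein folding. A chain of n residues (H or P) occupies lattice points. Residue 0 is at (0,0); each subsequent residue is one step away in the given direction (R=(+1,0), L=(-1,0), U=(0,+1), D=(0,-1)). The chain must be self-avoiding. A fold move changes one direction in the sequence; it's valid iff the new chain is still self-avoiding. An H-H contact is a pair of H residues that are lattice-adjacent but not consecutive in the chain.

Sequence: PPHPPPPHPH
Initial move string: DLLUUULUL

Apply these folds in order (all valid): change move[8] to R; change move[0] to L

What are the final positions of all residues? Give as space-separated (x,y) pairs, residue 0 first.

Initial moves: DLLUUULUL
Fold: move[8]->R => DLLUUULUR (positions: [(0, 0), (0, -1), (-1, -1), (-2, -1), (-2, 0), (-2, 1), (-2, 2), (-3, 2), (-3, 3), (-2, 3)])
Fold: move[0]->L => LLLUUULUR (positions: [(0, 0), (-1, 0), (-2, 0), (-3, 0), (-3, 1), (-3, 2), (-3, 3), (-4, 3), (-4, 4), (-3, 4)])

Answer: (0,0) (-1,0) (-2,0) (-3,0) (-3,1) (-3,2) (-3,3) (-4,3) (-4,4) (-3,4)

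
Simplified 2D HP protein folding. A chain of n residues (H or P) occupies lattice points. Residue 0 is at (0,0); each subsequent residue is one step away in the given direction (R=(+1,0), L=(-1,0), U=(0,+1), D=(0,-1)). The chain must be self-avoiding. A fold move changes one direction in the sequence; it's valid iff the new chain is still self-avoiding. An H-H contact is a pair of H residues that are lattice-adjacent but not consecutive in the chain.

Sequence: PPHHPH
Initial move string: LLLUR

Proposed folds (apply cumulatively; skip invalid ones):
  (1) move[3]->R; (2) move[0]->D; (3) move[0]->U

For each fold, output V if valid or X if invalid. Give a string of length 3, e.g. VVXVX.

Initial: LLLUR -> [(0, 0), (-1, 0), (-2, 0), (-3, 0), (-3, 1), (-2, 1)]
Fold 1: move[3]->R => LLLRR INVALID (collision), skipped
Fold 2: move[0]->D => DLLUR VALID
Fold 3: move[0]->U => ULLUR VALID

Answer: XVV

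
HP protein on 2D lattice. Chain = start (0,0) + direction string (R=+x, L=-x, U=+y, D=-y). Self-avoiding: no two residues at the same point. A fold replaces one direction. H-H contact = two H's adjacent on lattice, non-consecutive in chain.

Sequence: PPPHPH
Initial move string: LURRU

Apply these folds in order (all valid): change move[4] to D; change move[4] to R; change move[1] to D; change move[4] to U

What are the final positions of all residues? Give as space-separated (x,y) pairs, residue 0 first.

Answer: (0,0) (-1,0) (-1,-1) (0,-1) (1,-1) (1,0)

Derivation:
Initial moves: LURRU
Fold: move[4]->D => LURRD (positions: [(0, 0), (-1, 0), (-1, 1), (0, 1), (1, 1), (1, 0)])
Fold: move[4]->R => LURRR (positions: [(0, 0), (-1, 0), (-1, 1), (0, 1), (1, 1), (2, 1)])
Fold: move[1]->D => LDRRR (positions: [(0, 0), (-1, 0), (-1, -1), (0, -1), (1, -1), (2, -1)])
Fold: move[4]->U => LDRRU (positions: [(0, 0), (-1, 0), (-1, -1), (0, -1), (1, -1), (1, 0)])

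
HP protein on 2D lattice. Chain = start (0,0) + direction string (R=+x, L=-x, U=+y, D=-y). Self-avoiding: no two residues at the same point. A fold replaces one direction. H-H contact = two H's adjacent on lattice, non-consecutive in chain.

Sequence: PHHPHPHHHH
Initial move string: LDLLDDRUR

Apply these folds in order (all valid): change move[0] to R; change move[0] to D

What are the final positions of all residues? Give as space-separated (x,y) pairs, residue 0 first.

Initial moves: LDLLDDRUR
Fold: move[0]->R => RDLLDDRUR (positions: [(0, 0), (1, 0), (1, -1), (0, -1), (-1, -1), (-1, -2), (-1, -3), (0, -3), (0, -2), (1, -2)])
Fold: move[0]->D => DDLLDDRUR (positions: [(0, 0), (0, -1), (0, -2), (-1, -2), (-2, -2), (-2, -3), (-2, -4), (-1, -4), (-1, -3), (0, -3)])

Answer: (0,0) (0,-1) (0,-2) (-1,-2) (-2,-2) (-2,-3) (-2,-4) (-1,-4) (-1,-3) (0,-3)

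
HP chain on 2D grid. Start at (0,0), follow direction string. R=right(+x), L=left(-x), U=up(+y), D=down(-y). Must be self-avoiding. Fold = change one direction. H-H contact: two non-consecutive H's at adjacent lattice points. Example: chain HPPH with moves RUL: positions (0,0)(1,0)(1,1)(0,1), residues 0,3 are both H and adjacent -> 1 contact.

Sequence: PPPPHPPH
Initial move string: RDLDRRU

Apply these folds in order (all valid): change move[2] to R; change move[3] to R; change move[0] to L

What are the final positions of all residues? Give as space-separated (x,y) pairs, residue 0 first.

Initial moves: RDLDRRU
Fold: move[2]->R => RDRDRRU (positions: [(0, 0), (1, 0), (1, -1), (2, -1), (2, -2), (3, -2), (4, -2), (4, -1)])
Fold: move[3]->R => RDRRRRU (positions: [(0, 0), (1, 0), (1, -1), (2, -1), (3, -1), (4, -1), (5, -1), (5, 0)])
Fold: move[0]->L => LDRRRRU (positions: [(0, 0), (-1, 0), (-1, -1), (0, -1), (1, -1), (2, -1), (3, -1), (3, 0)])

Answer: (0,0) (-1,0) (-1,-1) (0,-1) (1,-1) (2,-1) (3,-1) (3,0)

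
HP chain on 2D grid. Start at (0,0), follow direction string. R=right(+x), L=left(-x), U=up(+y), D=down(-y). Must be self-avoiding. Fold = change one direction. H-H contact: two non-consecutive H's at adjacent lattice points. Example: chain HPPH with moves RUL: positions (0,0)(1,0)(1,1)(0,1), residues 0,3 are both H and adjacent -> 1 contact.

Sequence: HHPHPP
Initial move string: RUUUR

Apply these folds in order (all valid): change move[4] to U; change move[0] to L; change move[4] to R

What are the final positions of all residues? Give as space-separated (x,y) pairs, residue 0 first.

Initial moves: RUUUR
Fold: move[4]->U => RUUUU (positions: [(0, 0), (1, 0), (1, 1), (1, 2), (1, 3), (1, 4)])
Fold: move[0]->L => LUUUU (positions: [(0, 0), (-1, 0), (-1, 1), (-1, 2), (-1, 3), (-1, 4)])
Fold: move[4]->R => LUUUR (positions: [(0, 0), (-1, 0), (-1, 1), (-1, 2), (-1, 3), (0, 3)])

Answer: (0,0) (-1,0) (-1,1) (-1,2) (-1,3) (0,3)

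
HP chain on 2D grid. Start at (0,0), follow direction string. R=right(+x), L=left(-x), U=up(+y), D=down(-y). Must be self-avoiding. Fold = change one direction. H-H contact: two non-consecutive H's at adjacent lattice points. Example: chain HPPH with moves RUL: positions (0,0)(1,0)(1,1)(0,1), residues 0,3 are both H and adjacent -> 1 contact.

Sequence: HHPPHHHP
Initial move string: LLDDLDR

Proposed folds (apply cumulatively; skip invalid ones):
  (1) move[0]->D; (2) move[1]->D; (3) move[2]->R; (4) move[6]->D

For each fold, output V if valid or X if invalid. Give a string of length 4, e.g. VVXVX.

Answer: VVVV

Derivation:
Initial: LLDDLDR -> [(0, 0), (-1, 0), (-2, 0), (-2, -1), (-2, -2), (-3, -2), (-3, -3), (-2, -3)]
Fold 1: move[0]->D => DLDDLDR VALID
Fold 2: move[1]->D => DDDDLDR VALID
Fold 3: move[2]->R => DDRDLDR VALID
Fold 4: move[6]->D => DDRDLDD VALID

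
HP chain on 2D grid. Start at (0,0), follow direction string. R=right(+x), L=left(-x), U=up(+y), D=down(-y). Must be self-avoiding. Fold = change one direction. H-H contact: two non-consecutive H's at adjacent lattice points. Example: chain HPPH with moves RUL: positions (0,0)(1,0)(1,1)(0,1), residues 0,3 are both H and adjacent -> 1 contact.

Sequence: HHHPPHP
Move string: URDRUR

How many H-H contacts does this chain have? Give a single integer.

Answer: 1

Derivation:
Positions: [(0, 0), (0, 1), (1, 1), (1, 0), (2, 0), (2, 1), (3, 1)]
H-H contact: residue 2 @(1,1) - residue 5 @(2, 1)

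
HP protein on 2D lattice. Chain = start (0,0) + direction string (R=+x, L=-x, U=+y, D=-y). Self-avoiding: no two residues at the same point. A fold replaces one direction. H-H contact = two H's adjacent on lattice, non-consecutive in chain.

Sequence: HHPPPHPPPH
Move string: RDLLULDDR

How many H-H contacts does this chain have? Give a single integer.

Answer: 1

Derivation:
Positions: [(0, 0), (1, 0), (1, -1), (0, -1), (-1, -1), (-1, 0), (-2, 0), (-2, -1), (-2, -2), (-1, -2)]
H-H contact: residue 0 @(0,0) - residue 5 @(-1, 0)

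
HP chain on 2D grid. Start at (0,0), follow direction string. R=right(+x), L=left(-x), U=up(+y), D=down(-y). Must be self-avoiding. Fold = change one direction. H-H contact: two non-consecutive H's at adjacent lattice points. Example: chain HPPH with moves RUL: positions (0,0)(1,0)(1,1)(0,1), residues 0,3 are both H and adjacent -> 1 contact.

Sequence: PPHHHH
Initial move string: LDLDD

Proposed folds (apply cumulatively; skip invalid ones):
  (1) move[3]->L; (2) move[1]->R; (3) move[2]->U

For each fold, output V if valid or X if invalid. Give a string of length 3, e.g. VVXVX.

Answer: VXX

Derivation:
Initial: LDLDD -> [(0, 0), (-1, 0), (-1, -1), (-2, -1), (-2, -2), (-2, -3)]
Fold 1: move[3]->L => LDLLD VALID
Fold 2: move[1]->R => LRLLD INVALID (collision), skipped
Fold 3: move[2]->U => LDULD INVALID (collision), skipped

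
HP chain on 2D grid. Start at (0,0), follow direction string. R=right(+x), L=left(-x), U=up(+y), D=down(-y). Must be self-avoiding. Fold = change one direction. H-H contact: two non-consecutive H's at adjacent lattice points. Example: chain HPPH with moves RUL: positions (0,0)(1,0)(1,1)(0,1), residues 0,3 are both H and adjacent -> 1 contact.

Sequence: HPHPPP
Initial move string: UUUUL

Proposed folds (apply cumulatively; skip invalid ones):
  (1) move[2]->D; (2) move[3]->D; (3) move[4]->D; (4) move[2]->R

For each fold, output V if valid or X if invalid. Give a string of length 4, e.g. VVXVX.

Initial: UUUUL -> [(0, 0), (0, 1), (0, 2), (0, 3), (0, 4), (-1, 4)]
Fold 1: move[2]->D => UUDUL INVALID (collision), skipped
Fold 2: move[3]->D => UUUDL INVALID (collision), skipped
Fold 3: move[4]->D => UUUUD INVALID (collision), skipped
Fold 4: move[2]->R => UURUL VALID

Answer: XXXV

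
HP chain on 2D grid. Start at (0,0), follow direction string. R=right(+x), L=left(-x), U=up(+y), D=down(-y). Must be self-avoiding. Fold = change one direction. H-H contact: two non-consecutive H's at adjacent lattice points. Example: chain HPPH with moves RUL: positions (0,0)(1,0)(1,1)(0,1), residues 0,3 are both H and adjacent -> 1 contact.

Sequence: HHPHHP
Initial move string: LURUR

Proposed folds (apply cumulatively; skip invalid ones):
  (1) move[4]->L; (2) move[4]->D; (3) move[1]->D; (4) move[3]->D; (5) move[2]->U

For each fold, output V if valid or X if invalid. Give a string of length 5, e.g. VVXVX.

Answer: VXXXV

Derivation:
Initial: LURUR -> [(0, 0), (-1, 0), (-1, 1), (0, 1), (0, 2), (1, 2)]
Fold 1: move[4]->L => LURUL VALID
Fold 2: move[4]->D => LURUD INVALID (collision), skipped
Fold 3: move[1]->D => LDRUL INVALID (collision), skipped
Fold 4: move[3]->D => LURDL INVALID (collision), skipped
Fold 5: move[2]->U => LUUUL VALID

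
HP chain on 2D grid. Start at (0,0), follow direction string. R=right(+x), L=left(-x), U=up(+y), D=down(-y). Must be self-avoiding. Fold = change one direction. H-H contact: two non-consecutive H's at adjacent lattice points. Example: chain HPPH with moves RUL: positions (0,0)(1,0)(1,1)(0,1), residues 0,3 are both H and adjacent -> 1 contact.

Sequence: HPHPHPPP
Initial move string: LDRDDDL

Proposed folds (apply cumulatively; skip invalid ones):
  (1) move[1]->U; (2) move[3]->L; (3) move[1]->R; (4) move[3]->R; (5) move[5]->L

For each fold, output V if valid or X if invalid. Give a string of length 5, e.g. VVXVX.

Answer: XXXVV

Derivation:
Initial: LDRDDDL -> [(0, 0), (-1, 0), (-1, -1), (0, -1), (0, -2), (0, -3), (0, -4), (-1, -4)]
Fold 1: move[1]->U => LURDDDL INVALID (collision), skipped
Fold 2: move[3]->L => LDRLDDL INVALID (collision), skipped
Fold 3: move[1]->R => LRRDDDL INVALID (collision), skipped
Fold 4: move[3]->R => LDRRDDL VALID
Fold 5: move[5]->L => LDRRDLL VALID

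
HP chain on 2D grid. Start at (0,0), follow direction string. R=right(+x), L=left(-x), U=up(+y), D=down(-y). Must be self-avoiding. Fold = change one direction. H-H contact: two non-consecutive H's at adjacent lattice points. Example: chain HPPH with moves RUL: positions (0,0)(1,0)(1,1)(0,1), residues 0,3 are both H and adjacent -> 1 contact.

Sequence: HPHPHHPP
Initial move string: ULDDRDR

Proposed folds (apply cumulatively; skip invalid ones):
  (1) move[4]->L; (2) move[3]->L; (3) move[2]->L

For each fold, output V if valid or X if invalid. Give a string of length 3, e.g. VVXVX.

Answer: VVV

Derivation:
Initial: ULDDRDR -> [(0, 0), (0, 1), (-1, 1), (-1, 0), (-1, -1), (0, -1), (0, -2), (1, -2)]
Fold 1: move[4]->L => ULDDLDR VALID
Fold 2: move[3]->L => ULDLLDR VALID
Fold 3: move[2]->L => ULLLLDR VALID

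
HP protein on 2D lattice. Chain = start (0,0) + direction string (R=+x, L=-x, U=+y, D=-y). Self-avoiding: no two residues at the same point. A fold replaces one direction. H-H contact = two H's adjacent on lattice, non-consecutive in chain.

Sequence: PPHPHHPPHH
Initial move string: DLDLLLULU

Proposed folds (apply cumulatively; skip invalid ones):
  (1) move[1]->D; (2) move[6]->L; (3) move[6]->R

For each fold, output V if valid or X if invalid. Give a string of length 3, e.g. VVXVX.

Answer: VVX

Derivation:
Initial: DLDLLLULU -> [(0, 0), (0, -1), (-1, -1), (-1, -2), (-2, -2), (-3, -2), (-4, -2), (-4, -1), (-5, -1), (-5, 0)]
Fold 1: move[1]->D => DDDLLLULU VALID
Fold 2: move[6]->L => DDDLLLLLU VALID
Fold 3: move[6]->R => DDDLLLRLU INVALID (collision), skipped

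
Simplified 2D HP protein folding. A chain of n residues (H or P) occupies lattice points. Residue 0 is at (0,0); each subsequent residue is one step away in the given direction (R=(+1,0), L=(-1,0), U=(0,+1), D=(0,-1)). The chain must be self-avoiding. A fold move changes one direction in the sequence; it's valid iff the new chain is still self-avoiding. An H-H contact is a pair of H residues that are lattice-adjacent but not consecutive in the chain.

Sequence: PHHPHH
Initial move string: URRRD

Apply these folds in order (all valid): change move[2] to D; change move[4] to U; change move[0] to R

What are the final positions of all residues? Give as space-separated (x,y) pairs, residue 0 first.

Answer: (0,0) (1,0) (2,0) (2,-1) (3,-1) (3,0)

Derivation:
Initial moves: URRRD
Fold: move[2]->D => URDRD (positions: [(0, 0), (0, 1), (1, 1), (1, 0), (2, 0), (2, -1)])
Fold: move[4]->U => URDRU (positions: [(0, 0), (0, 1), (1, 1), (1, 0), (2, 0), (2, 1)])
Fold: move[0]->R => RRDRU (positions: [(0, 0), (1, 0), (2, 0), (2, -1), (3, -1), (3, 0)])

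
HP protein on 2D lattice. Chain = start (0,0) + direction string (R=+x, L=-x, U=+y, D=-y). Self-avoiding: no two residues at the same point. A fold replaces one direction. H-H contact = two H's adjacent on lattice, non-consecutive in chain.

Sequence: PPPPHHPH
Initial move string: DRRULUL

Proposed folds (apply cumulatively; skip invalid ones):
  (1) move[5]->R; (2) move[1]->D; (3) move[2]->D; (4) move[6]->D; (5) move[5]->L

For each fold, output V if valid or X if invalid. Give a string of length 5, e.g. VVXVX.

Initial: DRRULUL -> [(0, 0), (0, -1), (1, -1), (2, -1), (2, 0), (1, 0), (1, 1), (0, 1)]
Fold 1: move[5]->R => DRRULRL INVALID (collision), skipped
Fold 2: move[1]->D => DDRULUL INVALID (collision), skipped
Fold 3: move[2]->D => DRDULUL INVALID (collision), skipped
Fold 4: move[6]->D => DRRULUD INVALID (collision), skipped
Fold 5: move[5]->L => DRRULLL INVALID (collision), skipped

Answer: XXXXX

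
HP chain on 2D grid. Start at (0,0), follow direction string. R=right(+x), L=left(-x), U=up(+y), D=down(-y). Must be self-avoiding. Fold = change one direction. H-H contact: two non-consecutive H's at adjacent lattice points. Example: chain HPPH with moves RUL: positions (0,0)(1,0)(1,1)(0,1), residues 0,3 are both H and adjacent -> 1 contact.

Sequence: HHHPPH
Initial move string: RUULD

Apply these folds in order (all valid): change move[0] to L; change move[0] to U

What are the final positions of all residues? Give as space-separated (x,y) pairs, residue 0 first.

Answer: (0,0) (0,1) (0,2) (0,3) (-1,3) (-1,2)

Derivation:
Initial moves: RUULD
Fold: move[0]->L => LUULD (positions: [(0, 0), (-1, 0), (-1, 1), (-1, 2), (-2, 2), (-2, 1)])
Fold: move[0]->U => UUULD (positions: [(0, 0), (0, 1), (0, 2), (0, 3), (-1, 3), (-1, 2)])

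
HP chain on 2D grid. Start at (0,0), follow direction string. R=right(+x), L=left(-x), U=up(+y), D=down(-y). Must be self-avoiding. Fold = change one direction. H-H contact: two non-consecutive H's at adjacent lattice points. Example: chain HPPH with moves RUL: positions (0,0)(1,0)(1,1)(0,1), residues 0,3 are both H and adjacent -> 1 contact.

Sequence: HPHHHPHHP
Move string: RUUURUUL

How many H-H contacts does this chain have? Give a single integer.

Answer: 0

Derivation:
Positions: [(0, 0), (1, 0), (1, 1), (1, 2), (1, 3), (2, 3), (2, 4), (2, 5), (1, 5)]
No H-H contacts found.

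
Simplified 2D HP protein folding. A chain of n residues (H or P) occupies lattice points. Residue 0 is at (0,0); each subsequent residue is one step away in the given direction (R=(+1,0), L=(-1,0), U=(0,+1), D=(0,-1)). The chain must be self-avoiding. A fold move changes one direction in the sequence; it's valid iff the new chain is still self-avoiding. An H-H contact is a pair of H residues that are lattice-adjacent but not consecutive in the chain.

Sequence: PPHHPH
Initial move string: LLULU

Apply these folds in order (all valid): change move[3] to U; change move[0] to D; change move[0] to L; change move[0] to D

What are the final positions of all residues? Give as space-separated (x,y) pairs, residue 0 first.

Initial moves: LLULU
Fold: move[3]->U => LLUUU (positions: [(0, 0), (-1, 0), (-2, 0), (-2, 1), (-2, 2), (-2, 3)])
Fold: move[0]->D => DLUUU (positions: [(0, 0), (0, -1), (-1, -1), (-1, 0), (-1, 1), (-1, 2)])
Fold: move[0]->L => LLUUU (positions: [(0, 0), (-1, 0), (-2, 0), (-2, 1), (-2, 2), (-2, 3)])
Fold: move[0]->D => DLUUU (positions: [(0, 0), (0, -1), (-1, -1), (-1, 0), (-1, 1), (-1, 2)])

Answer: (0,0) (0,-1) (-1,-1) (-1,0) (-1,1) (-1,2)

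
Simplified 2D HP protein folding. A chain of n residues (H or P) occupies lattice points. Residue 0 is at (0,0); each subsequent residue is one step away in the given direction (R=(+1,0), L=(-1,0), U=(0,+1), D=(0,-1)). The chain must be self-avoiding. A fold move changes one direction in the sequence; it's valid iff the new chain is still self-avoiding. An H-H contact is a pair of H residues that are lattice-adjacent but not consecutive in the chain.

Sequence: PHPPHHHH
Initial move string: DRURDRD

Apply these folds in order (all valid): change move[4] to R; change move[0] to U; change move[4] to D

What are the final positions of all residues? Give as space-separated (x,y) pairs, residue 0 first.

Answer: (0,0) (0,1) (1,1) (1,2) (2,2) (2,1) (3,1) (3,0)

Derivation:
Initial moves: DRURDRD
Fold: move[4]->R => DRURRRD (positions: [(0, 0), (0, -1), (1, -1), (1, 0), (2, 0), (3, 0), (4, 0), (4, -1)])
Fold: move[0]->U => URURRRD (positions: [(0, 0), (0, 1), (1, 1), (1, 2), (2, 2), (3, 2), (4, 2), (4, 1)])
Fold: move[4]->D => URURDRD (positions: [(0, 0), (0, 1), (1, 1), (1, 2), (2, 2), (2, 1), (3, 1), (3, 0)])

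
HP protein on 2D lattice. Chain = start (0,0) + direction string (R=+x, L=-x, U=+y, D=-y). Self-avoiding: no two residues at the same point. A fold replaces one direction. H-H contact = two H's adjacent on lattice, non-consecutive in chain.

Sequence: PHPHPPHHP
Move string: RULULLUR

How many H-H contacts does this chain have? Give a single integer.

Answer: 0

Derivation:
Positions: [(0, 0), (1, 0), (1, 1), (0, 1), (0, 2), (-1, 2), (-2, 2), (-2, 3), (-1, 3)]
No H-H contacts found.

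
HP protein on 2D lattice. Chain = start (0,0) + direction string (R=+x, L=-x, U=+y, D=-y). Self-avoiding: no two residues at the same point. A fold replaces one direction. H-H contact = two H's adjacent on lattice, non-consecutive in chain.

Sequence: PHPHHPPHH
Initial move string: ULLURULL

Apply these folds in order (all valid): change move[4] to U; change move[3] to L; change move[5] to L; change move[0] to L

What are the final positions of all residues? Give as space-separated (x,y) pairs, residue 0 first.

Answer: (0,0) (-1,0) (-2,0) (-3,0) (-4,0) (-4,1) (-5,1) (-6,1) (-7,1)

Derivation:
Initial moves: ULLURULL
Fold: move[4]->U => ULLUUULL (positions: [(0, 0), (0, 1), (-1, 1), (-2, 1), (-2, 2), (-2, 3), (-2, 4), (-3, 4), (-4, 4)])
Fold: move[3]->L => ULLLUULL (positions: [(0, 0), (0, 1), (-1, 1), (-2, 1), (-3, 1), (-3, 2), (-3, 3), (-4, 3), (-5, 3)])
Fold: move[5]->L => ULLLULLL (positions: [(0, 0), (0, 1), (-1, 1), (-2, 1), (-3, 1), (-3, 2), (-4, 2), (-5, 2), (-6, 2)])
Fold: move[0]->L => LLLLULLL (positions: [(0, 0), (-1, 0), (-2, 0), (-3, 0), (-4, 0), (-4, 1), (-5, 1), (-6, 1), (-7, 1)])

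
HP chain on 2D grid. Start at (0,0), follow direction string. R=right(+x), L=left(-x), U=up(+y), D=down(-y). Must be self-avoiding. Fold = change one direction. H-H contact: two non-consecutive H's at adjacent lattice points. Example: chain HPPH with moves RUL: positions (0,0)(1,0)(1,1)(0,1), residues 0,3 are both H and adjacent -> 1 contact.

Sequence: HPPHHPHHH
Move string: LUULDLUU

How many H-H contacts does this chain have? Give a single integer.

Answer: 1

Derivation:
Positions: [(0, 0), (-1, 0), (-1, 1), (-1, 2), (-2, 2), (-2, 1), (-3, 1), (-3, 2), (-3, 3)]
H-H contact: residue 4 @(-2,2) - residue 7 @(-3, 2)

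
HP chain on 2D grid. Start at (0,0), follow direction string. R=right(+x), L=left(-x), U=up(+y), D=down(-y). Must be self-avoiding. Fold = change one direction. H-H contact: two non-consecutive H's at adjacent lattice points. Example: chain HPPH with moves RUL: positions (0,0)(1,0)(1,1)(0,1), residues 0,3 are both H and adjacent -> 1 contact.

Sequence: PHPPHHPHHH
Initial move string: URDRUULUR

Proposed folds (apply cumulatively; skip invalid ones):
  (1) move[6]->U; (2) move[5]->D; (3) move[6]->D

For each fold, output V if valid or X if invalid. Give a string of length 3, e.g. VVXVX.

Initial: URDRUULUR -> [(0, 0), (0, 1), (1, 1), (1, 0), (2, 0), (2, 1), (2, 2), (1, 2), (1, 3), (2, 3)]
Fold 1: move[6]->U => URDRUUUUR VALID
Fold 2: move[5]->D => URDRUDUUR INVALID (collision), skipped
Fold 3: move[6]->D => URDRUUDUR INVALID (collision), skipped

Answer: VXX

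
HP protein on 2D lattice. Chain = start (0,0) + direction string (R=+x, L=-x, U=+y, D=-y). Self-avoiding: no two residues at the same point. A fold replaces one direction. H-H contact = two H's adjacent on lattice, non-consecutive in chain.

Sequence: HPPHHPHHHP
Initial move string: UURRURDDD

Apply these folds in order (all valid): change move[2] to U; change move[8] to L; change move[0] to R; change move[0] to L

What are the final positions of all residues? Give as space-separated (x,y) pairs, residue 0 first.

Answer: (0,0) (-1,0) (-1,1) (-1,2) (0,2) (0,3) (1,3) (1,2) (1,1) (0,1)

Derivation:
Initial moves: UURRURDDD
Fold: move[2]->U => UUURURDDD (positions: [(0, 0), (0, 1), (0, 2), (0, 3), (1, 3), (1, 4), (2, 4), (2, 3), (2, 2), (2, 1)])
Fold: move[8]->L => UUURURDDL (positions: [(0, 0), (0, 1), (0, 2), (0, 3), (1, 3), (1, 4), (2, 4), (2, 3), (2, 2), (1, 2)])
Fold: move[0]->R => RUURURDDL (positions: [(0, 0), (1, 0), (1, 1), (1, 2), (2, 2), (2, 3), (3, 3), (3, 2), (3, 1), (2, 1)])
Fold: move[0]->L => LUURURDDL (positions: [(0, 0), (-1, 0), (-1, 1), (-1, 2), (0, 2), (0, 3), (1, 3), (1, 2), (1, 1), (0, 1)])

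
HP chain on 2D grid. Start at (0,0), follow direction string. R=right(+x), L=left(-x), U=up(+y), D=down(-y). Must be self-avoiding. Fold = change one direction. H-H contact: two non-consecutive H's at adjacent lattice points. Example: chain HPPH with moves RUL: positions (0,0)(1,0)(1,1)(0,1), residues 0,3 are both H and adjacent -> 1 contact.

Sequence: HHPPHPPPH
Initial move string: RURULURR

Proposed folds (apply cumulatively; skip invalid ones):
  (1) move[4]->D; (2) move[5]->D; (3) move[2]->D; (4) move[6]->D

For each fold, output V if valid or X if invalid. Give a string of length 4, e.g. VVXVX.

Answer: XXXX

Derivation:
Initial: RURULURR -> [(0, 0), (1, 0), (1, 1), (2, 1), (2, 2), (1, 2), (1, 3), (2, 3), (3, 3)]
Fold 1: move[4]->D => RURUDURR INVALID (collision), skipped
Fold 2: move[5]->D => RURULDRR INVALID (collision), skipped
Fold 3: move[2]->D => RUDULURR INVALID (collision), skipped
Fold 4: move[6]->D => RURULUDR INVALID (collision), skipped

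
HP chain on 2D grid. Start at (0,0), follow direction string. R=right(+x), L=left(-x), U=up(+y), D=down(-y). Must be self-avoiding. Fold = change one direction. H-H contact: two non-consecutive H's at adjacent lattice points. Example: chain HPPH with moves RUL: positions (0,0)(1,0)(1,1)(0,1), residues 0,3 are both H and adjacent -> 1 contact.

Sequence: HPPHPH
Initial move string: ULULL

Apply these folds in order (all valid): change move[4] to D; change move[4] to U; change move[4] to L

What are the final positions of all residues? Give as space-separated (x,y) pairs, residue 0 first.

Answer: (0,0) (0,1) (-1,1) (-1,2) (-2,2) (-3,2)

Derivation:
Initial moves: ULULL
Fold: move[4]->D => ULULD (positions: [(0, 0), (0, 1), (-1, 1), (-1, 2), (-2, 2), (-2, 1)])
Fold: move[4]->U => ULULU (positions: [(0, 0), (0, 1), (-1, 1), (-1, 2), (-2, 2), (-2, 3)])
Fold: move[4]->L => ULULL (positions: [(0, 0), (0, 1), (-1, 1), (-1, 2), (-2, 2), (-3, 2)])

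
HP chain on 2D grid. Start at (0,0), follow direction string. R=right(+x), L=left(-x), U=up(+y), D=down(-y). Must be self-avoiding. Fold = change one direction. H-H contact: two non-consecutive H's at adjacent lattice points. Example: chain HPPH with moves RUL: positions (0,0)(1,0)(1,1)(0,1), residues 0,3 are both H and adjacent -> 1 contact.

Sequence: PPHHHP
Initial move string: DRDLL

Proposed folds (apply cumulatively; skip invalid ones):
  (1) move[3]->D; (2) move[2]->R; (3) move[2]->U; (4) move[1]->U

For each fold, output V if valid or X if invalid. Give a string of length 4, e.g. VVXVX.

Initial: DRDLL -> [(0, 0), (0, -1), (1, -1), (1, -2), (0, -2), (-1, -2)]
Fold 1: move[3]->D => DRDDL VALID
Fold 2: move[2]->R => DRRDL VALID
Fold 3: move[2]->U => DRUDL INVALID (collision), skipped
Fold 4: move[1]->U => DURDL INVALID (collision), skipped

Answer: VVXX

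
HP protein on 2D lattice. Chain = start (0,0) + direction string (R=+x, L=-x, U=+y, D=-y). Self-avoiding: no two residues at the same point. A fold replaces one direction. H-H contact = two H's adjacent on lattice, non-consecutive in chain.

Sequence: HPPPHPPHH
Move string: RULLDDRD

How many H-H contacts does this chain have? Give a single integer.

Positions: [(0, 0), (1, 0), (1, 1), (0, 1), (-1, 1), (-1, 0), (-1, -1), (0, -1), (0, -2)]
H-H contact: residue 0 @(0,0) - residue 7 @(0, -1)

Answer: 1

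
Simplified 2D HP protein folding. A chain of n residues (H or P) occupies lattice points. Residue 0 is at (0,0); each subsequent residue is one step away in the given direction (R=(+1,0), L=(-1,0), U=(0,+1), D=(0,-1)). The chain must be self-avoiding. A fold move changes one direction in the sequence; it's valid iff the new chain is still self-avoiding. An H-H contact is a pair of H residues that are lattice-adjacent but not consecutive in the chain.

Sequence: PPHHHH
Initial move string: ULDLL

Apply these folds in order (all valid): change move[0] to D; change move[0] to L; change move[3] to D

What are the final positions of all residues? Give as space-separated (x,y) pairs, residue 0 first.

Answer: (0,0) (-1,0) (-2,0) (-2,-1) (-2,-2) (-3,-2)

Derivation:
Initial moves: ULDLL
Fold: move[0]->D => DLDLL (positions: [(0, 0), (0, -1), (-1, -1), (-1, -2), (-2, -2), (-3, -2)])
Fold: move[0]->L => LLDLL (positions: [(0, 0), (-1, 0), (-2, 0), (-2, -1), (-3, -1), (-4, -1)])
Fold: move[3]->D => LLDDL (positions: [(0, 0), (-1, 0), (-2, 0), (-2, -1), (-2, -2), (-3, -2)])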